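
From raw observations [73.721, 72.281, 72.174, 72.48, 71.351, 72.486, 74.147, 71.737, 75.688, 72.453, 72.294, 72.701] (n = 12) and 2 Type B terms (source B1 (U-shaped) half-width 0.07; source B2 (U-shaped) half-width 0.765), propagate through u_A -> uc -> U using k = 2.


mean = (73.721 + 72.281 + 72.174 + 72.48 + 71.351 + 72.486 + 74.147 + 71.737 + 75.688 + 72.453 + 72.294 + 72.701) / 12 = 72.79275
s = sqrt(sum((x - mean)^2)/(n-1)) = 1.1863087
u_A = s / sqrt(n) = 1.1863087 / sqrt(12) = 0.34245782
u_B1 = 0.07 / sqrt(2) = 0.049497475
u_B2 = 0.765 / sqrt(2) = 0.54093669
uc = sqrt(0.34245782^2 + 0.049497475^2 + 0.54093669^2) = 0.64213695
U = k * uc = 2 * 0.64213695
U = 1.2843

1.2843


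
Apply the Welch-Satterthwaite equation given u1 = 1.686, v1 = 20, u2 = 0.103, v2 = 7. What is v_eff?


uc = sqrt(u1^2 + u2^2) = sqrt(1.686^2 + 0.103^2) = 1.6891433
v_eff = uc^4 / (u1^4/v1 + u2^4/v2)
= 1.6891433^4 / (1.686^4/20 + 0.103^4/7)
= 8.1407793 / 0.40403368
v_eff = 20.1488

20.1488


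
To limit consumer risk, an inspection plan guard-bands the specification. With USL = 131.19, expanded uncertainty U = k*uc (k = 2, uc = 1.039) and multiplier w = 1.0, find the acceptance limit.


U = k * uc = 2 * 1.039 = 2.078
guard band g = w * U = 1.0 * 2.078 = 2.078
AL = USL - g = 131.19 - 2.078
AL = 129.1120

129.1120


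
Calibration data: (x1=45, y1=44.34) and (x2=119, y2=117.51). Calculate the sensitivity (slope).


slope = (y2 - y1) / (x2 - x1)
= (117.51 - 44.34) / (119 - 45)
= 73.1700 / 74
= 0.9888

0.9888


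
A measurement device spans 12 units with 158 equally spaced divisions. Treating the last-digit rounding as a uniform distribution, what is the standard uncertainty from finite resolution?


resolution = range / divisions
resolution = 12 / 158 = 0.075949367
u_res = resolution / (2*sqrt(3))
u_res = 0.075949367 / 3.4641016
u_res = 0.0219

0.0219


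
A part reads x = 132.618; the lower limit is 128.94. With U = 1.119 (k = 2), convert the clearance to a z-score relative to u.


u = U / k = 1.119 / 2 = 0.5595
margin = |LSL - x| = |128.94 - 132.618| = 3.678
z = margin / u = 3.678 / 0.5595
z = 6.5737

6.5737


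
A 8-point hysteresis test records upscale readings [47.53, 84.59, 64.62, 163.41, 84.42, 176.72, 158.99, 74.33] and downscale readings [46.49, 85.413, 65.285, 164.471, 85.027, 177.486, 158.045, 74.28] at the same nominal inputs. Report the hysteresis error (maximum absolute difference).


|47.53 - 46.49| = 1.0400
|84.59 - 85.413| = 0.8230
|64.62 - 65.285| = 0.6650
|163.41 - 164.471| = 1.0610
|84.42 - 85.027| = 0.6070
|176.72 - 177.486| = 0.7660
|158.99 - 158.045| = 0.9450
|74.33 - 74.28| = 0.0500
hysteresis = max(diffs) = 1.0610

1.0610


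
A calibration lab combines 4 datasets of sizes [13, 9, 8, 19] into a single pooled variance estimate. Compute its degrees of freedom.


nu = sum_i (n_i - 1)
nu = ((13 - 1) + (9 - 1) + (8 - 1) + (19 - 1))
nu = 12 + 8 + 7 + 18
nu = 45

45


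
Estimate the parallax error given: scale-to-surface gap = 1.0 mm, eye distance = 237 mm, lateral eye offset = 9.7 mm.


error = h * offset / d
= 1.0 * 9.7 / 237
= 0.0409

0.0409


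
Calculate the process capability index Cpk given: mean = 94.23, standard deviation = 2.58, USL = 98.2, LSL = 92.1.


Cpu = (USL - mean) / (3*sigma) = (98.2 - 94.23) / (3*2.58) = 0.5129
Cpl = (mean - LSL) / (3*sigma) = (94.23 - 92.1) / (3*2.58) = 0.2752
Cpk = min(Cpu, Cpl) = 0.2752

0.2752


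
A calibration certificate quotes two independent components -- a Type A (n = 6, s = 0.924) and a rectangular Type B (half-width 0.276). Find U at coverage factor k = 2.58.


u_A = s / sqrt(n) = 0.924 / sqrt(6) = 0.37722142
u_B = half_width / sqrt(3) = 0.276 / sqrt(3) = 0.15934867
uc = sqrt(u_A^2 + u_B^2) = sqrt(0.37722142^2 + 0.15934867^2) = 0.40949725
U = k * uc = 2.58 * 0.40949725
U = 1.0565

1.0565


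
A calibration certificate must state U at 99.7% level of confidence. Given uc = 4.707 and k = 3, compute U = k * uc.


U = k * uc
U = 3 * 4.707
U = 14.1210

14.1210


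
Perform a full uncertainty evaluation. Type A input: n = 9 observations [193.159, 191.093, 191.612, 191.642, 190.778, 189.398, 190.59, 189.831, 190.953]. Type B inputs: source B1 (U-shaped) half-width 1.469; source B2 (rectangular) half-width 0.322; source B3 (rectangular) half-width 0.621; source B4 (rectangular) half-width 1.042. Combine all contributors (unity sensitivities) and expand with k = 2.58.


mean = (193.159 + 191.093 + 191.612 + 191.642 + 190.778 + 189.398 + 190.59 + 189.831 + 190.953) / 9 = 191.0062222
s = sqrt(sum((x - mean)^2)/(n-1)) = 1.0959498
u_A = s / sqrt(n) = 1.0959498 / sqrt(9) = 0.3653166
u_B1 = 1.469 / sqrt(2) = 1.0387399
u_B2 = 0.322 / sqrt(3) = 0.18590679
u_B3 = 0.621 / sqrt(3) = 0.35853452
u_B4 = 1.042 / sqrt(3) = 0.60159898
uc = sqrt(0.3653166^2 + 1.0387399^2 + 0.18590679^2 + 0.35853452^2 + 0.60159898^2) = 1.3181299
U = k * uc = 2.58 * 1.3181299
U = 3.4008

3.4008


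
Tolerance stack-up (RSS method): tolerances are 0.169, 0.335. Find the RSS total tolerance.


RSS = sqrt(0.169^2 + 0.335^2)
= sqrt(0.140786)
= 0.3752

0.3752


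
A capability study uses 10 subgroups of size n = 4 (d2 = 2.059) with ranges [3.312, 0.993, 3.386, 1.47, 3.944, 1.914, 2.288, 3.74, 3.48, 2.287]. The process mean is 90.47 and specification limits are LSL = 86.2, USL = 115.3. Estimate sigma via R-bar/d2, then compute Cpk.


R_bar = (3.312 + 0.993 + 3.386 + 1.47 + 3.944 + 1.914 + 2.288 + 3.74 + 3.48 + 2.287) / 10 = 2.6814
sigma = R_bar / d2 = 2.6814 / 2.059 = 1.3022827
Cp = (USL - LSL)/(6*sigma) = (115.3 - 86.2)/(6*1.3022827) = 3.7242
Cpu = (115.3 - 90.47)/(3*1.3022827) = 6.3555
Cpl = (90.47 - 86.2)/(3*1.3022827) = 1.0930
Cpk = min(Cpu, Cpl) = 1.0930

1.0930


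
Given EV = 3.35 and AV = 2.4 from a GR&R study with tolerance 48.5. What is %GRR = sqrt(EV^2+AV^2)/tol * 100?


GRR = sqrt(EV^2 + AV^2) = sqrt(3.35^2 + 2.4^2) = 4.1209829
%GRR = GRR / tol * 100 = 4.1209829 / 48.5 * 100
%GRR = 8.4969

8.4969


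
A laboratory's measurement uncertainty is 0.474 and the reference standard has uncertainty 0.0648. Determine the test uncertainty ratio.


TUR = u_lab / u_ref
= 0.474 / 0.0648
= 7.3148

7.3148


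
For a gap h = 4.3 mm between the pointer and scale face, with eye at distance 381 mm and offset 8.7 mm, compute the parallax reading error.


error = h * offset / d
= 4.3 * 8.7 / 381
= 0.0982

0.0982


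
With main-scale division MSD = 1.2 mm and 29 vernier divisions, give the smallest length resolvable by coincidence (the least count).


LC = MSD / n_div
= 1.2 / 29
= 0.0414

0.0414


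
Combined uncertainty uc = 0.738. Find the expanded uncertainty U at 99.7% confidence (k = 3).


U = k * uc
U = 3 * 0.738
U = 2.2140

2.2140


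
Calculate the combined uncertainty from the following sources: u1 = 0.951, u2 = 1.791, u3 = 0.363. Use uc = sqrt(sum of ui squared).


uc = sqrt(0.951^2 + 1.791^2 + 0.363^2)
uc = sqrt(4.243851)
uc = 2.0601

2.0601


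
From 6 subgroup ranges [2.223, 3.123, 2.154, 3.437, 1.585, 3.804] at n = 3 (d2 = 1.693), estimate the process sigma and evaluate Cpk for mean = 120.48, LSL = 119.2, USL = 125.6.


R_bar = (2.223 + 3.123 + 2.154 + 3.437 + 1.585 + 3.804) / 6 = 2.721
sigma = R_bar / d2 = 2.721 / 1.693 = 1.6072061
Cp = (USL - LSL)/(6*sigma) = (125.6 - 119.2)/(6*1.6072061) = 0.6637
Cpu = (125.6 - 120.48)/(3*1.6072061) = 1.0619
Cpl = (120.48 - 119.2)/(3*1.6072061) = 0.2655
Cpk = min(Cpu, Cpl) = 0.2655

0.2655


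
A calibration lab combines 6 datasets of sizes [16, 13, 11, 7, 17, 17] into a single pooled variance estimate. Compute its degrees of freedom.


nu = sum_i (n_i - 1)
nu = ((16 - 1) + (13 - 1) + (11 - 1) + (7 - 1) + (17 - 1) + (17 - 1))
nu = 15 + 12 + 10 + 6 + 16 + 16
nu = 75

75


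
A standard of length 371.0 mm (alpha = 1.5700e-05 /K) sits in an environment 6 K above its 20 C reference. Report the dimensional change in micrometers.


dL = L * alpha * dT
= 371.0 * 1.5700e-05 * 6
= 0.0349482 mm
dL_um = 0.0349482 * 1000 = 34.9482 um

34.9482


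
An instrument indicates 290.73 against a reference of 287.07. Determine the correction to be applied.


Correction = standard - reading
= 287.07 - 290.73
= -3.6600

-3.6600


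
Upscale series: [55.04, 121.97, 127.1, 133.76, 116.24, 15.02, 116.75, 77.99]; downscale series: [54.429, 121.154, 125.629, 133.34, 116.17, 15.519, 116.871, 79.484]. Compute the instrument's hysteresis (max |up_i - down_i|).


|55.04 - 54.429| = 0.6110
|121.97 - 121.154| = 0.8160
|127.1 - 125.629| = 1.4710
|133.76 - 133.34| = 0.4200
|116.24 - 116.17| = 0.0700
|15.02 - 15.519| = 0.4990
|116.75 - 116.871| = 0.1210
|77.99 - 79.484| = 1.4940
hysteresis = max(diffs) = 1.4940

1.4940


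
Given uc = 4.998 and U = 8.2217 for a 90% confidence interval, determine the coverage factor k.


k = U / uc
k = 8.2217 / 4.998
k = 1.645

1.645


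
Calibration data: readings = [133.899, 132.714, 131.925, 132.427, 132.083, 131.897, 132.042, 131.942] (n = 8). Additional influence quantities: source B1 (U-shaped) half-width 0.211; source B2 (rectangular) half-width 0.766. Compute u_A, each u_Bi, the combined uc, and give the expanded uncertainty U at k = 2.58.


mean = (133.899 + 132.714 + 131.925 + 132.427 + 132.083 + 131.897 + 132.042 + 131.942) / 8 = 132.366125
s = sqrt(sum((x - mean)^2)/(n-1)) = 0.68182495
u_A = s / sqrt(n) = 0.68182495 / sqrt(8) = 0.24106152
u_B1 = 0.211 / sqrt(2) = 0.14919953
u_B2 = 0.766 / sqrt(3) = 0.44225031
uc = sqrt(0.24106152^2 + 0.14919953^2 + 0.44225031^2) = 0.52531561
U = k * uc = 2.58 * 0.52531561
U = 1.3553

1.3553


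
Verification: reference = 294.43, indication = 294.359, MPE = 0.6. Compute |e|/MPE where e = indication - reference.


e = indication - reference = 294.359 - 294.43 = -0.0710
|e| = 0.0710
ratio = |e| / MPE = 0.0710 / 0.6
ratio = 0.1183

0.1183


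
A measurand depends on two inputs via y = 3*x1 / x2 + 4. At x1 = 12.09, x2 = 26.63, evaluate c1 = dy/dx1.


y = 3*x1 / x2 + 4
dy/dx1 = 3/x2
Evaluate at x2 = 26.63: c1 = 3 / 26.63
c1 = 0.1127

0.1127


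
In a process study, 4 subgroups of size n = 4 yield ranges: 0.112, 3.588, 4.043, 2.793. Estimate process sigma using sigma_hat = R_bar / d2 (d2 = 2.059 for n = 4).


R_bar = (0.112 + 3.588 + 4.043 + 2.793) / 4
R_bar = 10.536 / 4 = 2.634
sigma_hat = R_bar / d2 = 2.634 / 2.059 = 1.2793

1.2793


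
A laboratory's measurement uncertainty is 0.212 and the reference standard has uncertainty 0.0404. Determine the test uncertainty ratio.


TUR = u_lab / u_ref
= 0.212 / 0.0404
= 5.2475

5.2475


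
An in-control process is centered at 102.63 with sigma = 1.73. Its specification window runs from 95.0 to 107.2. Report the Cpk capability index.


Cpu = (USL - mean) / (3*sigma) = (107.2 - 102.63) / (3*1.73) = 0.8805
Cpl = (mean - LSL) / (3*sigma) = (102.63 - 95.0) / (3*1.73) = 1.4701
Cpk = min(Cpu, Cpl) = 0.8805

0.8805


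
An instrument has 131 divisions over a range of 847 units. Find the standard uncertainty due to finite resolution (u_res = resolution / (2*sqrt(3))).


resolution = range / divisions
resolution = 847 / 131 = 6.4656489
u_res = resolution / (2*sqrt(3))
u_res = 6.4656489 / 3.4641016
u_res = 1.8665

1.8665


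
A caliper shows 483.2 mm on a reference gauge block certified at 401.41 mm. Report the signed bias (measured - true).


Systematic error = measured - true
= 483.2 - 401.41
= 81.7900

81.7900


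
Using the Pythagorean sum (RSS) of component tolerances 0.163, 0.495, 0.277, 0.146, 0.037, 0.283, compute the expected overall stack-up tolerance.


RSS = sqrt(0.163^2 + 0.495^2 + 0.277^2 + 0.146^2 + 0.037^2 + 0.283^2)
= sqrt(0.451097)
= 0.6716

0.6716


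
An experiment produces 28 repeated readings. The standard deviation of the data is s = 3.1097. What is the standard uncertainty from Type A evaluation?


u_A = s / sqrt(n)
u_A = 3.1097 / sqrt(28)
u_A = 3.1097 / 5.2915026
u_A = 0.5877

0.5877


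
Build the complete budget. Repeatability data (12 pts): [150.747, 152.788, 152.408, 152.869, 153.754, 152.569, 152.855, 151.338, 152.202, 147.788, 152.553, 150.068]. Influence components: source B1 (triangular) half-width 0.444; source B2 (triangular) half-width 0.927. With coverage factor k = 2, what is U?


mean = (150.747 + 152.788 + 152.408 + 152.869 + 153.754 + 152.569 + 152.855 + 151.338 + 152.202 + 147.788 + 152.553 + 150.068) / 12 = 151.82825
s = sqrt(sum((x - mean)^2)/(n-1)) = 1.6278354
u_A = s / sqrt(n) = 1.6278354 / sqrt(12) = 0.4699156
u_B1 = 0.444 / sqrt(6) = 0.18126224
u_B2 = 0.927 / sqrt(6) = 0.37844617
uc = sqrt(0.4699156^2 + 0.18126224^2 + 0.37844617^2) = 0.62999855
U = k * uc = 2 * 0.62999855
U = 1.2600

1.2600


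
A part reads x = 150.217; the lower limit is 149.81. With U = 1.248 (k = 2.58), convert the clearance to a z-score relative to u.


u = U / k = 1.248 / 2.58 = 0.48372093
margin = |LSL - x| = |149.81 - 150.217| = 0.407
z = margin / u = 0.407 / 0.48372093
z = 0.8414

0.8414


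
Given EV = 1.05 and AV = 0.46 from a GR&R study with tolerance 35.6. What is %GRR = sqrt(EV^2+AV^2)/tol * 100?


GRR = sqrt(EV^2 + AV^2) = sqrt(1.05^2 + 0.46^2) = 1.146342
%GRR = GRR / tol * 100 = 1.146342 / 35.6 * 100
%GRR = 3.2201

3.2201


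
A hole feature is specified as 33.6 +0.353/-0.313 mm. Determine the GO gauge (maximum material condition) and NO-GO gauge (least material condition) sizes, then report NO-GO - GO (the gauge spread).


GO = nominal - lower_tol (smallest hole = maximum material condition)
GO = 33.6 - 0.313 = 33.287
NO-GO = nominal + upper_tol (largest hole = least material condition)
NO-GO = 33.6 + 0.353 = 33.953
spread = NO-GO - GO = 33.953 - 33.287 = 0.6660

0.6660


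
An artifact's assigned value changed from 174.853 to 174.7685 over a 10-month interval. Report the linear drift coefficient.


rate = (v2 - v1) / months
= (174.7685 - 174.853) / 10
= -0.0845 / 10
= -0.0085

-0.0085


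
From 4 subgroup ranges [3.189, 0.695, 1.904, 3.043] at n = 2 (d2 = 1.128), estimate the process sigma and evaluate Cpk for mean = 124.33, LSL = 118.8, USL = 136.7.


R_bar = (3.189 + 0.695 + 1.904 + 3.043) / 4 = 2.20775
sigma = R_bar / d2 = 2.20775 / 1.128 = 1.9572252
Cp = (USL - LSL)/(6*sigma) = (136.7 - 118.8)/(6*1.9572252) = 1.5243
Cpu = (136.7 - 124.33)/(3*1.9572252) = 2.1067
Cpl = (124.33 - 118.8)/(3*1.9572252) = 0.9418
Cpk = min(Cpu, Cpl) = 0.9418

0.9418


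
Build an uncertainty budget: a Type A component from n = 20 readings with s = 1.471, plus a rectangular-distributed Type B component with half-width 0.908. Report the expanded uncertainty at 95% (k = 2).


u_A = s / sqrt(n) = 1.471 / sqrt(20) = 0.3289256
u_B = half_width / sqrt(3) = 0.908 / sqrt(3) = 0.52423404
uc = sqrt(u_A^2 + u_B^2) = sqrt(0.3289256^2 + 0.52423404^2) = 0.61888075
U = k * uc = 2 * 0.61888075
U = 1.2378

1.2378


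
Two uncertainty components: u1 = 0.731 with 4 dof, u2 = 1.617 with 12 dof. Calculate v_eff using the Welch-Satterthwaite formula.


uc = sqrt(u1^2 + u2^2) = sqrt(0.731^2 + 1.617^2) = 1.7745563
v_eff = uc^4 / (u1^4/v1 + u2^4/v2)
= 1.7745563^4 / (0.731^4/4 + 1.617^4/12)
= 9.9165163 / 0.64110197
v_eff = 15.4679

15.4679


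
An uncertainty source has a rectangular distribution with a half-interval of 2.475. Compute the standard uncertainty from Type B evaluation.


u_B = half_width / sqrt(3)
u_B = 2.475 / 1.7320508
u_B = 1.4289

1.4289


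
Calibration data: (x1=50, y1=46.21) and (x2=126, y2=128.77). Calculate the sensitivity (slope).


slope = (y2 - y1) / (x2 - x1)
= (128.77 - 46.21) / (126 - 50)
= 82.5600 / 76
= 1.0863

1.0863


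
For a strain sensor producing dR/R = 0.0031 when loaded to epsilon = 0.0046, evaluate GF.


GF = (dR/R) / epsilon
= 0.0031 / 0.0046
= 0.6739

0.6739


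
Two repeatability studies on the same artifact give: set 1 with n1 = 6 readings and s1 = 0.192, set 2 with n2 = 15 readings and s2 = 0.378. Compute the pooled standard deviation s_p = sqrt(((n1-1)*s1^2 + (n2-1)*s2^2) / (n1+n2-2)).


s_p = sqrt(((n1-1)*s1^2 + (n2-1)*s2^2) / (n1+n2-2))
numerator = (6-1)*0.192^2 + (15-1)*0.378^2 = 0.18432 + 2.000376 = 2.184696
denominator = 6 + 15 - 2 = 19
s_p^2 = 2.184696 / 19 = 0.114984
s_p = sqrt(0.114984) = 0.3391

0.3391


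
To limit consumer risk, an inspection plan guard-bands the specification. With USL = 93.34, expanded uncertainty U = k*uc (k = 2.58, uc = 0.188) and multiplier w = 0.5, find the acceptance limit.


U = k * uc = 2.58 * 0.188 = 0.48504
guard band g = w * U = 0.5 * 0.48504 = 0.24252
AL = USL - g = 93.34 - 0.24252
AL = 93.0975

93.0975


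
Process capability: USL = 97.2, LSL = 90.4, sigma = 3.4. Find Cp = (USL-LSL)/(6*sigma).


Cp = (USL - LSL) / (6 * sigma)
= (97.2 - 90.4) / (6 * 3.4)
= 6.8000 / 20.4000
= 0.3333

0.3333


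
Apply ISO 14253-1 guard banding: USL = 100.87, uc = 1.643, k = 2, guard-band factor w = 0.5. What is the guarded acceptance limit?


U = k * uc = 2 * 1.643 = 3.286
guard band g = w * U = 0.5 * 3.286 = 1.643
AL = USL - g = 100.87 - 1.643
AL = 99.2270

99.2270


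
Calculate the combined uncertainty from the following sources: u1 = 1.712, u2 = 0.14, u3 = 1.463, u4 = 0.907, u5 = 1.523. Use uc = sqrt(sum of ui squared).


uc = sqrt(1.712^2 + 0.14^2 + 1.463^2 + 0.907^2 + 1.523^2)
uc = sqrt(8.233091)
uc = 2.8693

2.8693


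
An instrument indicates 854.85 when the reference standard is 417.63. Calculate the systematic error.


Systematic error = measured - true
= 854.85 - 417.63
= 437.2200

437.2200


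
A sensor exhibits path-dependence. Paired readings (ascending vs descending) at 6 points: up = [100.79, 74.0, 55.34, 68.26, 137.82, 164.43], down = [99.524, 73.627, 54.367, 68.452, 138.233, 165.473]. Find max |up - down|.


|100.79 - 99.524| = 1.2660
|74.0 - 73.627| = 0.3730
|55.34 - 54.367| = 0.9730
|68.26 - 68.452| = 0.1920
|137.82 - 138.233| = 0.4130
|164.43 - 165.473| = 1.0430
hysteresis = max(diffs) = 1.2660

1.2660


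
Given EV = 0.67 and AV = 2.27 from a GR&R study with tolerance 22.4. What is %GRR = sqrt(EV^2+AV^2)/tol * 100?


GRR = sqrt(EV^2 + AV^2) = sqrt(0.67^2 + 2.27^2) = 2.3668122
%GRR = GRR / tol * 100 = 2.3668122 / 22.4 * 100
%GRR = 10.5661

10.5661


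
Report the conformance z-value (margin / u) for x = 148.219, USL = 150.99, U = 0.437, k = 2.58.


u = U / k = 0.437 / 2.58 = 0.16937984
margin = |USL - x| = |150.99 - 148.219| = 2.771
z = margin / u = 2.771 / 0.16937984
z = 16.3597

16.3597


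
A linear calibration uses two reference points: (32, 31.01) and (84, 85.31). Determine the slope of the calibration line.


slope = (y2 - y1) / (x2 - x1)
= (85.31 - 31.01) / (84 - 32)
= 54.3000 / 52
= 1.0442

1.0442


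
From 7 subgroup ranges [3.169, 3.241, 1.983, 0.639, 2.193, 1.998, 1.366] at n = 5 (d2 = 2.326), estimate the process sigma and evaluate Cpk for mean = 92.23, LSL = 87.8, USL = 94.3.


R_bar = (3.169 + 3.241 + 1.983 + 0.639 + 2.193 + 1.998 + 1.366) / 7 = 2.0841429
sigma = R_bar / d2 = 2.0841429 / 2.326 = 0.89602016
Cp = (USL - LSL)/(6*sigma) = (94.3 - 87.8)/(6*0.89602016) = 1.2091
Cpu = (94.3 - 92.23)/(3*0.89602016) = 0.7701
Cpl = (92.23 - 87.8)/(3*0.89602016) = 1.6480
Cpk = min(Cpu, Cpl) = 0.7701

0.7701


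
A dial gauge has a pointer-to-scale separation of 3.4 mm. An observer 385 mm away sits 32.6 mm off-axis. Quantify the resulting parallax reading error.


error = h * offset / d
= 3.4 * 32.6 / 385
= 0.2879

0.2879


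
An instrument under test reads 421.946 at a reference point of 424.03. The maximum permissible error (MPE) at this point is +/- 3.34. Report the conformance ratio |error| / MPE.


e = indication - reference = 421.946 - 424.03 = -2.0840
|e| = 2.0840
ratio = |e| / MPE = 2.0840 / 3.34
ratio = 0.6240

0.6240


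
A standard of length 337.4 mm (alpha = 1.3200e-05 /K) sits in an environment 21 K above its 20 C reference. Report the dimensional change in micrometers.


dL = L * alpha * dT
= 337.4 * 1.3200e-05 * 21
= 0.0935273 mm
dL_um = 0.0935273 * 1000 = 93.5273 um

93.5273


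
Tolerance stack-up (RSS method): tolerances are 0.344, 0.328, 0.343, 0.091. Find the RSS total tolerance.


RSS = sqrt(0.344^2 + 0.328^2 + 0.343^2 + 0.091^2)
= sqrt(0.35185)
= 0.5932

0.5932


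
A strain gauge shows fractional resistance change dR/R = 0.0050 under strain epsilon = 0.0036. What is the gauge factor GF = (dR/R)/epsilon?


GF = (dR/R) / epsilon
= 0.0050 / 0.0036
= 1.3889

1.3889


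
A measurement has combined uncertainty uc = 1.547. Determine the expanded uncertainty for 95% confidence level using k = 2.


U = k * uc
U = 2 * 1.547
U = 3.0940

3.0940


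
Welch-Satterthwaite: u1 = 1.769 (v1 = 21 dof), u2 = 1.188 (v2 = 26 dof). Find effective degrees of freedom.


uc = sqrt(u1^2 + u2^2) = sqrt(1.769^2 + 1.188^2) = 2.130893
v_eff = uc^4 / (u1^4/v1 + u2^4/v2)
= 2.130893^4 / (1.769^4/21 + 1.188^4/26)
= 20.618002 / 0.54293981
v_eff = 37.9747

37.9747


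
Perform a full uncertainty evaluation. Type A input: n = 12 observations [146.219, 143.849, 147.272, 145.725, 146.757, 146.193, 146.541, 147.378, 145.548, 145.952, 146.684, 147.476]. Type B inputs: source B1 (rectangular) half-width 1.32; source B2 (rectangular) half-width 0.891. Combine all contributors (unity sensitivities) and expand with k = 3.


mean = (146.219 + 143.849 + 147.272 + 145.725 + 146.757 + 146.193 + 146.541 + 147.378 + 145.548 + 145.952 + 146.684 + 147.476) / 12 = 146.2995
s = sqrt(sum((x - mean)^2)/(n-1)) = 0.99758212
u_A = s / sqrt(n) = 0.99758212 / sqrt(12) = 0.28797715
u_B1 = 1.32 / sqrt(3) = 0.76210236
u_B2 = 0.891 / sqrt(3) = 0.51441909
uc = sqrt(0.28797715^2 + 0.76210236^2 + 0.51441909^2) = 0.96351328
U = k * uc = 3 * 0.96351328
U = 2.8905

2.8905


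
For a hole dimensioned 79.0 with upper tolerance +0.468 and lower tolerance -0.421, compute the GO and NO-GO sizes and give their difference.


GO = nominal - lower_tol (smallest hole = maximum material condition)
GO = 79.0 - 0.421 = 78.579
NO-GO = nominal + upper_tol (largest hole = least material condition)
NO-GO = 79.0 + 0.468 = 79.468
spread = NO-GO - GO = 79.468 - 78.579 = 0.8890

0.8890


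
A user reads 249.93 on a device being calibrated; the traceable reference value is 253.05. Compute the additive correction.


Correction = standard - reading
= 253.05 - 249.93
= 3.1200

3.1200


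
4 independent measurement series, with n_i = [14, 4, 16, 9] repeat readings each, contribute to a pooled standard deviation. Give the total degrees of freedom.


nu = sum_i (n_i - 1)
nu = ((14 - 1) + (4 - 1) + (16 - 1) + (9 - 1))
nu = 13 + 3 + 15 + 8
nu = 39

39


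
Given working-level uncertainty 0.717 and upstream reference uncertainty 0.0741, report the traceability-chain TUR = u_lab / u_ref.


TUR = u_lab / u_ref
= 0.717 / 0.0741
= 9.6761

9.6761


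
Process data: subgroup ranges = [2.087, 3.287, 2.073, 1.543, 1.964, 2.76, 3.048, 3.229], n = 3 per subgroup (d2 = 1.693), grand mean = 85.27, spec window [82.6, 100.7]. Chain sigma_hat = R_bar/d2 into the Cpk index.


R_bar = (2.087 + 3.287 + 2.073 + 1.543 + 1.964 + 2.76 + 3.048 + 3.229) / 8 = 2.498875
sigma = R_bar / d2 = 2.498875 / 1.693 = 1.4760041
Cp = (USL - LSL)/(6*sigma) = (100.7 - 82.6)/(6*1.4760041) = 2.0438
Cpu = (100.7 - 85.27)/(3*1.4760041) = 3.4846
Cpl = (85.27 - 82.6)/(3*1.4760041) = 0.6030
Cpk = min(Cpu, Cpl) = 0.6030

0.6030


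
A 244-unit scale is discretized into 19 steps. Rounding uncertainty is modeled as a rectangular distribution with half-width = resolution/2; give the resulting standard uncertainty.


resolution = range / divisions
resolution = 244 / 19 = 12.842105
u_res = resolution / (2*sqrt(3))
u_res = 12.842105 / 3.4641016
u_res = 3.7072

3.7072


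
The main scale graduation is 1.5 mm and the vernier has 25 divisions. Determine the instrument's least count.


LC = MSD / n_div
= 1.5 / 25
= 0.0600

0.0600


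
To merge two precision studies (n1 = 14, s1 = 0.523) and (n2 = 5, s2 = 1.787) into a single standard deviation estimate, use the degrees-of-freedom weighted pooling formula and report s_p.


s_p = sqrt(((n1-1)*s1^2 + (n2-1)*s2^2) / (n1+n2-2))
numerator = (14-1)*0.523^2 + (5-1)*1.787^2 = 3.555877 + 12.773476 = 16.329353
denominator = 14 + 5 - 2 = 17
s_p^2 = 16.329353 / 17 = 0.96055018
s_p = sqrt(0.96055018) = 0.9801

0.9801


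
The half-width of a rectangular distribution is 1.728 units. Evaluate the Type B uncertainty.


u_B = half_width / sqrt(3)
u_B = 1.728 / 1.7320508
u_B = 0.9977

0.9977


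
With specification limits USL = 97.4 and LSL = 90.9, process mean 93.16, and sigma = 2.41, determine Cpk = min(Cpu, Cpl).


Cpu = (USL - mean) / (3*sigma) = (97.4 - 93.16) / (3*2.41) = 0.5864
Cpl = (mean - LSL) / (3*sigma) = (93.16 - 90.9) / (3*2.41) = 0.3126
Cpk = min(Cpu, Cpl) = 0.3126

0.3126


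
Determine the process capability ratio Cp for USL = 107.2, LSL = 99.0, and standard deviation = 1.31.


Cp = (USL - LSL) / (6 * sigma)
= (107.2 - 99.0) / (6 * 1.31)
= 8.2000 / 7.8600
= 1.0433

1.0433


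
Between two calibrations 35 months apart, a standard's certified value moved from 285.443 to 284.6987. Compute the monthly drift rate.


rate = (v2 - v1) / months
= (284.6987 - 285.443) / 35
= -0.7443 / 35
= -0.0213

-0.0213


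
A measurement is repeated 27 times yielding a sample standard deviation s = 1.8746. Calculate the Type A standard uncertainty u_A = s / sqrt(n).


u_A = s / sqrt(n)
u_A = 1.8746 / sqrt(27)
u_A = 1.8746 / 5.1961524
u_A = 0.3608

0.3608


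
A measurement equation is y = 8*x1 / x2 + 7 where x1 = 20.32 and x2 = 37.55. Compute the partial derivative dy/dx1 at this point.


y = 8*x1 / x2 + 7
dy/dx1 = 8/x2
Evaluate at x2 = 37.55: c1 = 8 / 37.55
c1 = 0.2130

0.2130


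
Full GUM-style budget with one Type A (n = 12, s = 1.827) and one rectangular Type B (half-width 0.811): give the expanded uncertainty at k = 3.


u_A = s / sqrt(n) = 1.827 / sqrt(12) = 0.52740947
u_B = half_width / sqrt(3) = 0.811 / sqrt(3) = 0.46823107
uc = sqrt(u_A^2 + u_B^2) = sqrt(0.52740947^2 + 0.46823107^2) = 0.70526668
U = k * uc = 3 * 0.70526668
U = 2.1158

2.1158


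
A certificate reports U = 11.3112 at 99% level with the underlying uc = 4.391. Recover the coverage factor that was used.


k = U / uc
k = 11.3112 / 4.391
k = 2.576

2.576


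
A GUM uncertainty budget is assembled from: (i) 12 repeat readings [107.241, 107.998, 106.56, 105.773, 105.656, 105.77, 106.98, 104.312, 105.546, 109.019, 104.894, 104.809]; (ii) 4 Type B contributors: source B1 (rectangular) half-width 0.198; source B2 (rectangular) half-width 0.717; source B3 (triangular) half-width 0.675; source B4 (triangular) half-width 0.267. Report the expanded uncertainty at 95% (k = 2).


mean = (107.241 + 107.998 + 106.56 + 105.773 + 105.656 + 105.77 + 106.98 + 104.312 + 105.546 + 109.019 + 104.894 + 104.809) / 12 = 106.2131667
s = sqrt(sum((x - mean)^2)/(n-1)) = 1.391373
u_A = s / sqrt(n) = 1.391373 / sqrt(12) = 0.40165479
u_B1 = 0.198 / sqrt(3) = 0.11431535
u_B2 = 0.717 / sqrt(3) = 0.41396014
u_B3 = 0.675 / sqrt(6) = 0.2755676
u_B4 = 0.267 / sqrt(6) = 0.10900229
uc = sqrt(0.40165479^2 + 0.11431535^2 + 0.41396014^2 + 0.2755676^2 + 0.10900229^2) = 0.65846531
U = k * uc = 2 * 0.65846531
U = 1.3169

1.3169


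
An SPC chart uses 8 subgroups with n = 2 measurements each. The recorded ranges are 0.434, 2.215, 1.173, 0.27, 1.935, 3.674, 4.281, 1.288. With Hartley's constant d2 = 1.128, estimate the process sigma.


R_bar = (0.434 + 2.215 + 1.173 + 0.27 + 1.935 + 3.674 + 4.281 + 1.288) / 8
R_bar = 15.27 / 8 = 1.90875
sigma_hat = R_bar / d2 = 1.90875 / 1.128 = 1.6922

1.6922


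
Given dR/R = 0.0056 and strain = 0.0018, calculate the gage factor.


GF = (dR/R) / epsilon
= 0.0056 / 0.0018
= 3.1111

3.1111


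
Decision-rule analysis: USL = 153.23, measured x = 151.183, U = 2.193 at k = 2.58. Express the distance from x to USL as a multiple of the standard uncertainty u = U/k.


u = U / k = 2.193 / 2.58 = 0.85
margin = |USL - x| = |153.23 - 151.183| = 2.047
z = margin / u = 2.047 / 0.85
z = 2.4082

2.4082


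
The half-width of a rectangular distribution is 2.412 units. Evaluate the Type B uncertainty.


u_B = half_width / sqrt(3)
u_B = 2.412 / 1.7320508
u_B = 1.3926

1.3926


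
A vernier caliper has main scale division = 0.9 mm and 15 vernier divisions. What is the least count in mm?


LC = MSD / n_div
= 0.9 / 15
= 0.0600

0.0600


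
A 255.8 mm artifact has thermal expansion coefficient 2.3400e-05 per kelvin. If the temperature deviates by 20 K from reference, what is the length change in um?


dL = L * alpha * dT
= 255.8 * 2.3400e-05 * 20
= 0.1197144 mm
dL_um = 0.1197144 * 1000 = 119.7144 um

119.7144


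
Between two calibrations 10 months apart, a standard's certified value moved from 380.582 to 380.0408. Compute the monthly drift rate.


rate = (v2 - v1) / months
= (380.0408 - 380.582) / 10
= -0.5412 / 10
= -0.0541

-0.0541


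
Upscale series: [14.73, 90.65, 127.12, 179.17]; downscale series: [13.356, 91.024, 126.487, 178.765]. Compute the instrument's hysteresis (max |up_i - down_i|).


|14.73 - 13.356| = 1.3740
|90.65 - 91.024| = 0.3740
|127.12 - 126.487| = 0.6330
|179.17 - 178.765| = 0.4050
hysteresis = max(diffs) = 1.3740

1.3740


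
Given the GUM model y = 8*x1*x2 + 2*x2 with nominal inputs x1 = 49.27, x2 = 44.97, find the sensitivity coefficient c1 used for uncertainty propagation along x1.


y = 8*x1*x2 + 2*x2
dy/dx1 = 8*x2
Evaluate at x2 = 44.97: c1 = 8 * 44.97
c1 = 359.7600

359.7600


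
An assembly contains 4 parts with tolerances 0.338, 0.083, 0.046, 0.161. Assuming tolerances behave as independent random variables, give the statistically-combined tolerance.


RSS = sqrt(0.338^2 + 0.083^2 + 0.046^2 + 0.161^2)
= sqrt(0.14917)
= 0.3862

0.3862


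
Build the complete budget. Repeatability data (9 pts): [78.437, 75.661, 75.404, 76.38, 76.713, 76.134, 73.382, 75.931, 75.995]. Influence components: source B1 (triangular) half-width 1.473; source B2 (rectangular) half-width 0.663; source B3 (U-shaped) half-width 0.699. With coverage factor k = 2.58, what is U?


mean = (78.437 + 75.661 + 75.404 + 76.38 + 76.713 + 76.134 + 73.382 + 75.931 + 75.995) / 9 = 76.00411111
s = sqrt(sum((x - mean)^2)/(n-1)) = 1.3199616
u_A = s / sqrt(n) = 1.3199616 / sqrt(9) = 0.4399872
u_B1 = 1.473 / sqrt(6) = 0.60134973
u_B2 = 0.663 / sqrt(3) = 0.38278323
u_B3 = 0.699 / sqrt(2) = 0.49426764
uc = sqrt(0.4399872^2 + 0.60134973^2 + 0.38278323^2 + 0.49426764^2) = 0.97264266
U = k * uc = 2.58 * 0.97264266
U = 2.5094

2.5094


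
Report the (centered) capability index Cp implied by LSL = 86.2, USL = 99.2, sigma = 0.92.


Cp = (USL - LSL) / (6 * sigma)
= (99.2 - 86.2) / (6 * 0.92)
= 13.0000 / 5.5200
= 2.3551

2.3551


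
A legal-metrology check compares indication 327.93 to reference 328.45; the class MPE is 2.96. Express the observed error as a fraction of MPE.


e = indication - reference = 327.93 - 328.45 = -0.5200
|e| = 0.5200
ratio = |e| / MPE = 0.5200 / 2.96
ratio = 0.1757

0.1757


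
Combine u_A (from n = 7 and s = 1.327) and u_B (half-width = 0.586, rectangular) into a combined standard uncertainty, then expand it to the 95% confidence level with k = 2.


u_A = s / sqrt(n) = 1.327 / sqrt(7) = 0.50155886
u_B = half_width / sqrt(3) = 0.586 / sqrt(3) = 0.33832726
uc = sqrt(u_A^2 + u_B^2) = sqrt(0.50155886^2 + 0.33832726^2) = 0.60500134
U = k * uc = 2 * 0.60500134
U = 1.2100

1.2100


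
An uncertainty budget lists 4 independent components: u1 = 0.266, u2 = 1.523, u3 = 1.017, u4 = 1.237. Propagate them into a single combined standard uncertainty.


uc = sqrt(0.266^2 + 1.523^2 + 1.017^2 + 1.237^2)
uc = sqrt(4.954743)
uc = 2.2259

2.2259


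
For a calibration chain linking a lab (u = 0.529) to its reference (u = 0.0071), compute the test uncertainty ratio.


TUR = u_lab / u_ref
= 0.529 / 0.0071
= 74.5070

74.5070


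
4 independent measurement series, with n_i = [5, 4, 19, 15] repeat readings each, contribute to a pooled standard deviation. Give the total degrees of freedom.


nu = sum_i (n_i - 1)
nu = ((5 - 1) + (4 - 1) + (19 - 1) + (15 - 1))
nu = 4 + 3 + 18 + 14
nu = 39

39


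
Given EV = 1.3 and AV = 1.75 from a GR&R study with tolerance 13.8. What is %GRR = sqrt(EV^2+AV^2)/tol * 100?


GRR = sqrt(EV^2 + AV^2) = sqrt(1.3^2 + 1.75^2) = 2.1800229
%GRR = GRR / tol * 100 = 2.1800229 / 13.8 * 100
%GRR = 15.7973

15.7973


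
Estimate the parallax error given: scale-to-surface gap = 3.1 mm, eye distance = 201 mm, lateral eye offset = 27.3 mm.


error = h * offset / d
= 3.1 * 27.3 / 201
= 0.4210

0.4210


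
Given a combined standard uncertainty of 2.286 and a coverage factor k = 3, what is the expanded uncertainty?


U = k * uc
U = 3 * 2.286
U = 6.8580

6.8580


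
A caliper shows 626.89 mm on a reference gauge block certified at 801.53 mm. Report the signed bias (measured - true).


Systematic error = measured - true
= 626.89 - 801.53
= -174.6400

-174.6400


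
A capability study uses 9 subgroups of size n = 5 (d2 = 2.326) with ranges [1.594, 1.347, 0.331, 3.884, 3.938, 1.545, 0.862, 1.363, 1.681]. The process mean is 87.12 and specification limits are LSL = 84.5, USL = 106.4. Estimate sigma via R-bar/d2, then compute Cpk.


R_bar = (1.594 + 1.347 + 0.331 + 3.884 + 3.938 + 1.545 + 0.862 + 1.363 + 1.681) / 9 = 1.8383333
sigma = R_bar / d2 = 1.8383333 / 2.326 = 0.79034106
Cp = (USL - LSL)/(6*sigma) = (106.4 - 84.5)/(6*0.79034106) = 4.6183
Cpu = (106.4 - 87.12)/(3*0.79034106) = 8.1315
Cpl = (87.12 - 84.5)/(3*0.79034106) = 1.1050
Cpk = min(Cpu, Cpl) = 1.1050

1.1050


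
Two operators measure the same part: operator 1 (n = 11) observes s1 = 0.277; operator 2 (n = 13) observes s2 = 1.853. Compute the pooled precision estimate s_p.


s_p = sqrt(((n1-1)*s1^2 + (n2-1)*s2^2) / (n1+n2-2))
numerator = (11-1)*0.277^2 + (13-1)*1.853^2 = 0.76729 + 41.203308 = 41.970598
denominator = 11 + 13 - 2 = 22
s_p^2 = 41.970598 / 22 = 1.9077545
s_p = sqrt(1.9077545) = 1.3812

1.3812


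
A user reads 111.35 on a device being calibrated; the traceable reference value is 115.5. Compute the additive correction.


Correction = standard - reading
= 115.5 - 111.35
= 4.1500

4.1500


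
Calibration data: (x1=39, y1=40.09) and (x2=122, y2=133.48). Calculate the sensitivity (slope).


slope = (y2 - y1) / (x2 - x1)
= (133.48 - 40.09) / (122 - 39)
= 93.3900 / 83
= 1.1252

1.1252


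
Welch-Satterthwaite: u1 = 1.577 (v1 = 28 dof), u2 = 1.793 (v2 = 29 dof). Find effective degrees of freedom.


uc = sqrt(u1^2 + u2^2) = sqrt(1.577^2 + 1.793^2) = 2.3878396
v_eff = uc^4 / (u1^4/v1 + u2^4/v2)
= 2.3878396^4 / (1.577^4/28 + 1.793^4/29)
= 32.510272 / 0.57727435
v_eff = 56.3168

56.3168


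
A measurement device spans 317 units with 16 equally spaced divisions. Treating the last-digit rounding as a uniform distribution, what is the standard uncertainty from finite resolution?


resolution = range / divisions
resolution = 317 / 16 = 19.8125
u_res = resolution / (2*sqrt(3))
u_res = 19.8125 / 3.4641016
u_res = 5.7194

5.7194


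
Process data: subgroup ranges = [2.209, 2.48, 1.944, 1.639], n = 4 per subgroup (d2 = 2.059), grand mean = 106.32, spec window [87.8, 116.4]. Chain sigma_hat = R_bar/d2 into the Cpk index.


R_bar = (2.209 + 2.48 + 1.944 + 1.639) / 4 = 2.068
sigma = R_bar / d2 = 2.068 / 2.059 = 1.0043711
Cp = (USL - LSL)/(6*sigma) = (116.4 - 87.8)/(6*1.0043711) = 4.7459
Cpu = (116.4 - 106.32)/(3*1.0043711) = 3.3454
Cpl = (106.32 - 87.8)/(3*1.0043711) = 6.1465
Cpk = min(Cpu, Cpl) = 3.3454

3.3454


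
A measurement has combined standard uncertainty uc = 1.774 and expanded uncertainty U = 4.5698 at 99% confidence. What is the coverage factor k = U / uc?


k = U / uc
k = 4.5698 / 1.774
k = 2.576

2.576


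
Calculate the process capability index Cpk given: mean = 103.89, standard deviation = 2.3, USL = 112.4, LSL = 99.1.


Cpu = (USL - mean) / (3*sigma) = (112.4 - 103.89) / (3*2.3) = 1.2333
Cpl = (mean - LSL) / (3*sigma) = (103.89 - 99.1) / (3*2.3) = 0.6942
Cpk = min(Cpu, Cpl) = 0.6942

0.6942


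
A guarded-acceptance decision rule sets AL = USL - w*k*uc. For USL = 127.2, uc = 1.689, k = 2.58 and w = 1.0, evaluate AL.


U = k * uc = 2.58 * 1.689 = 4.35762
guard band g = w * U = 1.0 * 4.35762 = 4.35762
AL = USL - g = 127.2 - 4.35762
AL = 122.8424

122.8424


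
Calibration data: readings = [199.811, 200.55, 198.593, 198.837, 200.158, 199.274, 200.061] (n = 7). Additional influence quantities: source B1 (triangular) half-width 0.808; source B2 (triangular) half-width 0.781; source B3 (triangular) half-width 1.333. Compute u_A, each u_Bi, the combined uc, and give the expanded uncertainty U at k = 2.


mean = (199.811 + 200.55 + 198.593 + 198.837 + 200.158 + 199.274 + 200.061) / 7 = 199.612
s = sqrt(sum((x - mean)^2)/(n-1)) = 0.7271396
u_A = s / sqrt(n) = 0.7271396 / sqrt(7) = 0.27483294
u_B1 = 0.808 / sqrt(6) = 0.32986462
u_B2 = 0.781 / sqrt(6) = 0.31884191
u_B3 = 1.333 / sqrt(6) = 0.54419497
uc = sqrt(0.27483294^2 + 0.32986462^2 + 0.31884191^2 + 0.54419497^2) = 0.76298895
U = k * uc = 2 * 0.76298895
U = 1.5260

1.5260


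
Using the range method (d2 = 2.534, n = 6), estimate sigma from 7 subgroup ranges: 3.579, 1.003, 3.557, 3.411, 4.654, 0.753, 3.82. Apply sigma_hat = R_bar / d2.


R_bar = (3.579 + 1.003 + 3.557 + 3.411 + 4.654 + 0.753 + 3.82) / 7
R_bar = 20.777 / 7 = 2.9681429
sigma_hat = R_bar / d2 = 2.9681429 / 2.534 = 1.1713

1.1713


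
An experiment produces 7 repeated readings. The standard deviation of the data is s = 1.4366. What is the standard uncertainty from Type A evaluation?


u_A = s / sqrt(n)
u_A = 1.4366 / sqrt(7)
u_A = 1.4366 / 2.6457513
u_A = 0.5430

0.5430


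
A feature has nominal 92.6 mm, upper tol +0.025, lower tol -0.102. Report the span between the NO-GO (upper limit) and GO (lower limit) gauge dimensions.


GO = nominal - lower_tol (smallest hole = maximum material condition)
GO = 92.6 - 0.102 = 92.498
NO-GO = nominal + upper_tol (largest hole = least material condition)
NO-GO = 92.6 + 0.025 = 92.625
spread = NO-GO - GO = 92.625 - 92.498 = 0.1270

0.1270


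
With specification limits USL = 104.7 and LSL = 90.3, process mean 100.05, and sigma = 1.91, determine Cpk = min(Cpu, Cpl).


Cpu = (USL - mean) / (3*sigma) = (104.7 - 100.05) / (3*1.91) = 0.8115
Cpl = (mean - LSL) / (3*sigma) = (100.05 - 90.3) / (3*1.91) = 1.7016
Cpk = min(Cpu, Cpl) = 0.8115

0.8115


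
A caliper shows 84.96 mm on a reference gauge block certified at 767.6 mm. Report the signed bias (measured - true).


Systematic error = measured - true
= 84.96 - 767.6
= -682.6400

-682.6400


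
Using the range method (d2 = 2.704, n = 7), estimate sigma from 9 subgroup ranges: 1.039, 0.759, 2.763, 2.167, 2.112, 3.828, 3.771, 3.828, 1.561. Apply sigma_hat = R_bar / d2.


R_bar = (1.039 + 0.759 + 2.763 + 2.167 + 2.112 + 3.828 + 3.771 + 3.828 + 1.561) / 9
R_bar = 21.828 / 9 = 2.4253333
sigma_hat = R_bar / d2 = 2.4253333 / 2.704 = 0.8969

0.8969


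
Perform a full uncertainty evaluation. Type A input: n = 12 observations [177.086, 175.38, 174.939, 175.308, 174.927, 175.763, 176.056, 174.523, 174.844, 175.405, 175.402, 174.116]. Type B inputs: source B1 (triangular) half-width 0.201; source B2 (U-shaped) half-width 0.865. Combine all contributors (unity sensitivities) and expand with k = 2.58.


mean = (177.086 + 175.38 + 174.939 + 175.308 + 174.927 + 175.763 + 176.056 + 174.523 + 174.844 + 175.405 + 175.402 + 174.116) / 12 = 175.3124167
s = sqrt(sum((x - mean)^2)/(n-1)) = 0.76780176
u_A = s / sqrt(n) = 0.76780176 / sqrt(12) = 0.22164528
u_B1 = 0.201 / sqrt(6) = 0.082057906
u_B2 = 0.865 / sqrt(2) = 0.61164737
uc = sqrt(0.22164528^2 + 0.082057906^2 + 0.61164737^2) = 0.65572299
U = k * uc = 2.58 * 0.65572299
U = 1.6918

1.6918


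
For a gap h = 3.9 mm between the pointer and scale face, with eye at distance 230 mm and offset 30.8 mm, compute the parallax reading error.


error = h * offset / d
= 3.9 * 30.8 / 230
= 0.5223

0.5223


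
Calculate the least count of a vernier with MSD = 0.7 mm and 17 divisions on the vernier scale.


LC = MSD / n_div
= 0.7 / 17
= 0.0412

0.0412
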